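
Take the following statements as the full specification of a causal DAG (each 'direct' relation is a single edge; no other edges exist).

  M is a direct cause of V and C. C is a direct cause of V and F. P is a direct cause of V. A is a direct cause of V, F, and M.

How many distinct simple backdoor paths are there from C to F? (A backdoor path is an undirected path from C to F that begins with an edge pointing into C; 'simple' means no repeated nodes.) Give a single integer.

2

A backdoor path from C to F is any simple undirected path whose first edge points into C (i.e. leaves C via a parent).
Parents of C: {M}.
Enumerating:
  P1: C <- M <- A -> F
  P2: C <- M -> V <- A -> F
That exhausts the simple backdoor paths. Count: 2.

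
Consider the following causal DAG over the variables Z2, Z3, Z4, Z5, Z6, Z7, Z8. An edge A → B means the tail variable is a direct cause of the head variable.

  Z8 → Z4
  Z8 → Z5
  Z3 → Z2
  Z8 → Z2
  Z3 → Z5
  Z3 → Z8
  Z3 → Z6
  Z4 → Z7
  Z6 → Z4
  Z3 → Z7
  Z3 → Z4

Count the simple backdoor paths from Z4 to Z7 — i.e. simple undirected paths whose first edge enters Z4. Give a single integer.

A backdoor path from Z4 to Z7 is any simple undirected path whose first edge points into Z4 (i.e. leaves Z4 via a parent).
Parents of Z4: {Z3, Z6, Z8}.
Enumerating:
  P1: Z4 <- Z3 -> Z7
  P2: Z4 <- Z8 <- Z3 -> Z7
  P3: Z4 <- Z8 -> Z5 <- Z3 -> Z7
  P4: Z4 <- Z8 -> Z2 <- Z3 -> Z7
  P5: Z4 <- Z6 <- Z3 -> Z7
That exhausts the simple backdoor paths. Count: 5.

5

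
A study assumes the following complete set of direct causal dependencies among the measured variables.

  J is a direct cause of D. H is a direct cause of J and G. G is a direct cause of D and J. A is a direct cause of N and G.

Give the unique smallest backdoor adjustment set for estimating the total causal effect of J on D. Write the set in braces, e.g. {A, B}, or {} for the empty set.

Variables eligible for adjustment (non-descendants of J, excluding J and D): {A, G, H, N}.
Backdoor paths from J to D:
  P1: J <- H -> G -> D
  P2: J <- G -> D
The empty set is not sufficient: P1 (J <- H -> G -> D) has no collider blocking it and no conditioned non-collider, so it is open.
Try {G}:
  P1: blocked at chain node G ∈ conditioning set.
  P2: blocked at fork node G ∈ conditioning set.
{G} contains no descendant of J and blocks every backdoor path.
No other singleton works — e.g. {A} leaves P1 open — so {G} is the unique smallest valid adjustment set.

{G}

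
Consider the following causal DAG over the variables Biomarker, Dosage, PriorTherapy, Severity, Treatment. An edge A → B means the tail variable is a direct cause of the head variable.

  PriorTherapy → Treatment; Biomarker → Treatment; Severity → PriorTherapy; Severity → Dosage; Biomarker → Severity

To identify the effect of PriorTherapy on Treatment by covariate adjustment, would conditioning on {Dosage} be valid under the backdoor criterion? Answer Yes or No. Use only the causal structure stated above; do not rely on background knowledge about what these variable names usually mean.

No

Backdoor paths from PriorTherapy to Treatment (paths whose first edge points into PriorTherapy):
  P1: PriorTherapy <- Severity <- Biomarker -> Treatment
Condition 1 (no descendant of PriorTherapy in the set): holds — descendants of PriorTherapy are {Treatment}; none are in {Dosage}.
Condition 2 (every backdoor path blocked by {Dosage}):
  P1: open — no interior node is in the conditioning set.
{Dosage} does not satisfy the backdoor criterion.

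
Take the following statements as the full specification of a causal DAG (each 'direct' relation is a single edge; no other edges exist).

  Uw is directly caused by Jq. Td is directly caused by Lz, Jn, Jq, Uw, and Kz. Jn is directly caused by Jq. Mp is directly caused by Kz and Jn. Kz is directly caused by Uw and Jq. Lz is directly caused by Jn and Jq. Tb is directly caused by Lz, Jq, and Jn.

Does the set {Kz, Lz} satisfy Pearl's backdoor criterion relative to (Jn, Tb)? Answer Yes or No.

Backdoor paths from Jn to Tb (paths whose first edge points into Jn):
  P1: Jn <- Jq -> Uw -> Kz -> Td <- Lz -> Tb
  P2: Jn <- Jq -> Uw -> Td <- Lz -> Tb
  P3: Jn <- Jq -> Kz <- Uw -> Td <- Lz -> Tb
  P4: Jn <- Jq -> Kz -> Td <- Lz -> Tb
  P5: Jn <- Jq -> Lz -> Tb
  P6: Jn <- Jq -> Td <- Lz -> Tb
  P7: Jn <- Jq -> Tb
Condition 1 (no descendant of Jn in the set): FAILS — Lz is a descendant of Jn.
Condition 2 (every backdoor path blocked by {Kz, Lz}):
  P1: blocked at chain node Kz ∈ conditioning set.
  P2: blocked at collider Td (neither it nor any descendant is in the conditioning set).
  P3: blocked at collider Td (neither it nor any descendant is in the conditioning set).
  P4: blocked at chain node Kz ∈ conditioning set.
  P5: blocked at chain node Lz ∈ conditioning set.
  P6: blocked at collider Td (neither it nor any descendant is in the conditioning set).
  P7: open — no interior node is in the conditioning set.
{Kz, Lz} does not satisfy the backdoor criterion.

No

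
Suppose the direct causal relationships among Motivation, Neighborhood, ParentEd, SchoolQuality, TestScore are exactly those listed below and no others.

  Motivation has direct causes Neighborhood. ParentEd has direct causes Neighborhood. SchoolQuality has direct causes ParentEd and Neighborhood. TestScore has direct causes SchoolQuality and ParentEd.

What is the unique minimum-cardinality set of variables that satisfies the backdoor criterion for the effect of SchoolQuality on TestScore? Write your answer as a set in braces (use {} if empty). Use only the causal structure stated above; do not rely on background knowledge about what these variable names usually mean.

Variables eligible for adjustment (non-descendants of SchoolQuality, excluding SchoolQuality and TestScore): {Motivation, Neighborhood, ParentEd}.
Backdoor paths from SchoolQuality to TestScore:
  P1: SchoolQuality <- Neighborhood -> ParentEd -> TestScore
  P2: SchoolQuality <- ParentEd -> TestScore
The empty set is not sufficient: P1 (SchoolQuality <- Neighborhood -> ParentEd -> TestScore) has no collider blocking it and no conditioned non-collider, so it is open.
Try {ParentEd}:
  P1: blocked at chain node ParentEd ∈ conditioning set.
  P2: blocked at fork node ParentEd ∈ conditioning set.
{ParentEd} contains no descendant of SchoolQuality and blocks every backdoor path.
No other singleton works — e.g. {Neighborhood} leaves P2 open — so {ParentEd} is the unique smallest valid adjustment set.

{ParentEd}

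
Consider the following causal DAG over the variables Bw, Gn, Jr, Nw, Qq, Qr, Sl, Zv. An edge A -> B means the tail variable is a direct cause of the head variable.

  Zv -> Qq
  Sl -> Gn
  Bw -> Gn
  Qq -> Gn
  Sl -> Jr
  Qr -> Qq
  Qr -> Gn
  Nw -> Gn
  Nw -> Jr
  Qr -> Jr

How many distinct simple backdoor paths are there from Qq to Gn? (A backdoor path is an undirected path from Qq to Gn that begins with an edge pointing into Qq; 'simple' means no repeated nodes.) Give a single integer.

3

A backdoor path from Qq to Gn is any simple undirected path whose first edge points into Qq (i.e. leaves Qq via a parent).
Parents of Qq: {Qr, Zv}.
Enumerating:
  P1: Qq <- Qr -> Jr <- Sl -> Gn
  P2: Qq <- Qr -> Jr <- Nw -> Gn
  P3: Qq <- Qr -> Gn
That exhausts the simple backdoor paths. Count: 3.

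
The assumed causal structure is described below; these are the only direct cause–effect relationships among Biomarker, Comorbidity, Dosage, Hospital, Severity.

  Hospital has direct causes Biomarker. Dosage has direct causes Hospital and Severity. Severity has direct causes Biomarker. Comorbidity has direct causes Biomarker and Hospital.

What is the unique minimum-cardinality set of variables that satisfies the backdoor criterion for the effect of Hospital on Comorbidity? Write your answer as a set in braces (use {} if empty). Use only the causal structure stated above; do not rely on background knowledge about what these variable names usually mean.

{Biomarker}

Variables eligible for adjustment (non-descendants of Hospital, excluding Hospital and Comorbidity): {Biomarker, Severity}.
Backdoor paths from Hospital to Comorbidity:
  P1: Hospital <- Biomarker -> Comorbidity
The empty set is not sufficient: P1 (Hospital <- Biomarker -> Comorbidity) has no collider blocking it and no conditioned non-collider, so it is open.
Try {Biomarker}:
  P1: blocked at fork node Biomarker ∈ conditioning set.
{Biomarker} contains no descendant of Hospital and blocks every backdoor path.
No other singleton works — e.g. {Severity} leaves P1 open — so {Biomarker} is the unique smallest valid adjustment set.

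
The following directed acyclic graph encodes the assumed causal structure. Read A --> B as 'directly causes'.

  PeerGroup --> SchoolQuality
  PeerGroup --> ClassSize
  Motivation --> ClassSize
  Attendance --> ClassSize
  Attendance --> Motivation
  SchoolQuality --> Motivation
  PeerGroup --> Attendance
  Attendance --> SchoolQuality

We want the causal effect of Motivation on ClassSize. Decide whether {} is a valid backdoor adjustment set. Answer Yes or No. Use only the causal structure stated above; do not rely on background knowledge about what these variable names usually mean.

Backdoor paths from Motivation to ClassSize (paths whose first edge points into Motivation):
  P1: Motivation <- Attendance <- PeerGroup -> ClassSize
  P2: Motivation <- Attendance -> SchoolQuality <- PeerGroup -> ClassSize
  P3: Motivation <- Attendance -> ClassSize
  P4: Motivation <- SchoolQuality <- PeerGroup -> Attendance -> ClassSize
  P5: Motivation <- SchoolQuality <- PeerGroup -> ClassSize
  P6: Motivation <- SchoolQuality <- Attendance <- PeerGroup -> ClassSize
  P7: Motivation <- SchoolQuality <- Attendance -> ClassSize
Condition 1 (no descendant of Motivation in the set): holds — descendants of Motivation are {ClassSize}; none are in {}.
Condition 2 (every backdoor path blocked by {}):
  P1: open — no interior node is in the conditioning set.
  P2: blocked at collider SchoolQuality (neither it nor any descendant is in the conditioning set).
  P3: open — no interior node is in the conditioning set.
  P4: open — no interior node is in the conditioning set.
  P5: open — no interior node is in the conditioning set.
  P6: open — no interior node is in the conditioning set.
  P7: open — no interior node is in the conditioning set.
{} does not satisfy the backdoor criterion.

No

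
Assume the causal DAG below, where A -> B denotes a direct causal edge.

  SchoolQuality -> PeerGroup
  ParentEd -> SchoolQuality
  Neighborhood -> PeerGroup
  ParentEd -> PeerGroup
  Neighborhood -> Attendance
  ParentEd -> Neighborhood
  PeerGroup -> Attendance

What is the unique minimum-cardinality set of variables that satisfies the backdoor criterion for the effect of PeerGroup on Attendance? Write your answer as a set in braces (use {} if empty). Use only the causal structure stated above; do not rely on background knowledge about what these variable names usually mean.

Variables eligible for adjustment (non-descendants of PeerGroup, excluding PeerGroup and Attendance): {Neighborhood, ParentEd, SchoolQuality}.
Backdoor paths from PeerGroup to Attendance:
  P1: PeerGroup <- ParentEd -> Neighborhood -> Attendance
  P2: PeerGroup <- SchoolQuality <- ParentEd -> Neighborhood -> Attendance
  P3: PeerGroup <- Neighborhood -> Attendance
The empty set is not sufficient: P1 (PeerGroup <- ParentEd -> Neighborhood -> Attendance) has no collider blocking it and no conditioned non-collider, so it is open.
Try {Neighborhood}:
  P1: blocked at chain node Neighborhood ∈ conditioning set.
  P2: blocked at chain node Neighborhood ∈ conditioning set.
  P3: blocked at fork node Neighborhood ∈ conditioning set.
{Neighborhood} contains no descendant of PeerGroup and blocks every backdoor path.
No other singleton works — e.g. {ParentEd} leaves P3 open — so {Neighborhood} is the unique smallest valid adjustment set.

{Neighborhood}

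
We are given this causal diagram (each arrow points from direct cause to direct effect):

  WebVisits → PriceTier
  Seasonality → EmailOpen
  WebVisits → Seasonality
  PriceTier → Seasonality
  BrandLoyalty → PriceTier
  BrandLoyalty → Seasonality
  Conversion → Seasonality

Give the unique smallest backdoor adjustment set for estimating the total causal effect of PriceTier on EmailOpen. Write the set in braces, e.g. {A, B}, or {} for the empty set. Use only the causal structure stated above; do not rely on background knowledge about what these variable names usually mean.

{BrandLoyalty, WebVisits}

Variables eligible for adjustment (non-descendants of PriceTier, excluding PriceTier and EmailOpen): {BrandLoyalty, Conversion, WebVisits}.
Backdoor paths from PriceTier to EmailOpen:
  P1: PriceTier <- BrandLoyalty -> Seasonality -> EmailOpen
  P2: PriceTier <- WebVisits -> Seasonality -> EmailOpen
The empty set is not sufficient: P1 (PriceTier <- BrandLoyalty -> Seasonality -> EmailOpen) has no collider blocking it and no conditioned non-collider, so it is open.
Try {BrandLoyalty, WebVisits}:
  P1: blocked at fork node BrandLoyalty ∈ conditioning set.
  P2: blocked at fork node WebVisits ∈ conditioning set.
{BrandLoyalty, WebVisits} contains no descendant of PriceTier and blocks every backdoor path.
Every element of {BrandLoyalty, WebVisits} is needed (dropping BrandLoyalty leaves P1 open; dropping WebVisits leaves P2 open), so no proper subset is valid.
Among all size-2 subsets of the eligible variables, only {BrandLoyalty, WebVisits} blocks every backdoor path, so it is the unique smallest valid adjustment set.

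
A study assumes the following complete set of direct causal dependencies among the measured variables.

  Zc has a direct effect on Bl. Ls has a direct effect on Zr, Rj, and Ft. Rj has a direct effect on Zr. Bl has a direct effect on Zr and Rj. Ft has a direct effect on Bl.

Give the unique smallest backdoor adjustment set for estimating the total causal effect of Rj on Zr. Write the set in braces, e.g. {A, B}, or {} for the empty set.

Variables eligible for adjustment (non-descendants of Rj, excluding Rj and Zr): {Bl, Ft, Ls, Zc}.
Backdoor paths from Rj to Zr:
  P1: Rj <- Ls -> Ft -> Bl -> Zr
  P2: Rj <- Ls -> Zr
  P3: Rj <- Bl <- Ft <- Ls -> Zr
  P4: Rj <- Bl -> Zr
The empty set is not sufficient: P1 (Rj <- Ls -> Ft -> Bl -> Zr) has no collider blocking it and no conditioned non-collider, so it is open.
Try {Bl, Ls}:
  P1: blocked at fork node Ls ∈ conditioning set.
  P2: blocked at fork node Ls ∈ conditioning set.
  P3: blocked at chain node Bl ∈ conditioning set.
  P4: blocked at fork node Bl ∈ conditioning set.
{Bl, Ls} contains no descendant of Rj and blocks every backdoor path.
Every element of {Bl, Ls} is needed (dropping Bl leaves P4 open; dropping Ls leaves P2 open), so no proper subset is valid.
Among all size-2 subsets of the eligible variables, only {Bl, Ls} blocks every backdoor path, so it is the unique smallest valid adjustment set.

{Bl, Ls}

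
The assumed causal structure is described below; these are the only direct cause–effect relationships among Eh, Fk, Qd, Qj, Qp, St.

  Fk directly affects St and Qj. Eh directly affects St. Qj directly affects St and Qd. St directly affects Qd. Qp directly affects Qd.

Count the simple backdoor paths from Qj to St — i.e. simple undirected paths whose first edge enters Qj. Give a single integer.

A backdoor path from Qj to St is any simple undirected path whose first edge points into Qj (i.e. leaves Qj via a parent).
Parents of Qj: {Fk}.
Enumerating:
  P1: Qj <- Fk -> St
That exhausts the simple backdoor paths. Count: 1.

1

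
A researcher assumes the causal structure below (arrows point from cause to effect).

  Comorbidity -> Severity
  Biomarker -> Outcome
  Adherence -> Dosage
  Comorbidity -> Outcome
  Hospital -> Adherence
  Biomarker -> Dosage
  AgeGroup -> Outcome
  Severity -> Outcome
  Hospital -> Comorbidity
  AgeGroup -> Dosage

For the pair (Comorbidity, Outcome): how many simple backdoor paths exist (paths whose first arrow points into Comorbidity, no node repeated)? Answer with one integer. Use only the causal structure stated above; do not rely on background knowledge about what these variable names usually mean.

A backdoor path from Comorbidity to Outcome is any simple undirected path whose first edge points into Comorbidity (i.e. leaves Comorbidity via a parent).
Parents of Comorbidity: {Hospital}.
Enumerating:
  P1: Comorbidity <- Hospital -> Adherence -> Dosage <- Biomarker -> Outcome
  P2: Comorbidity <- Hospital -> Adherence -> Dosage <- AgeGroup -> Outcome
That exhausts the simple backdoor paths. Count: 2.

2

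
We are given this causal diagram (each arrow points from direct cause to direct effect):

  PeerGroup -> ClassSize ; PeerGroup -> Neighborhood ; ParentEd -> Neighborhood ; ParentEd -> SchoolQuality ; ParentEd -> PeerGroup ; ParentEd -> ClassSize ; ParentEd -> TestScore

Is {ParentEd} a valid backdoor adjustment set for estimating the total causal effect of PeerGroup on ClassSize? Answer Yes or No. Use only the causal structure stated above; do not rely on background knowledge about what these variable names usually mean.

Yes

Backdoor paths from PeerGroup to ClassSize (paths whose first edge points into PeerGroup):
  P1: PeerGroup <- ParentEd -> ClassSize
Condition 1 (no descendant of PeerGroup in the set): holds — descendants of PeerGroup are {ClassSize, Neighborhood}; none are in {ParentEd}.
Condition 2 (every backdoor path blocked by {ParentEd}):
  P1: blocked at fork node ParentEd ∈ conditioning set.
{ParentEd} satisfies the backdoor criterion.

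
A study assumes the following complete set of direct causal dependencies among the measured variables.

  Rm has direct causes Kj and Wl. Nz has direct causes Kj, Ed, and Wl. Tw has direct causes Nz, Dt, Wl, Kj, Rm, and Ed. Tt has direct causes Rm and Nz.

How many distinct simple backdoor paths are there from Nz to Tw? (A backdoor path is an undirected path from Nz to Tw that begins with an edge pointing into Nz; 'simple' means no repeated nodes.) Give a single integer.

A backdoor path from Nz to Tw is any simple undirected path whose first edge points into Nz (i.e. leaves Nz via a parent).
Parents of Nz: {Ed, Kj, Wl}.
Enumerating:
  P1: Nz <- Ed -> Tw
  P2: Nz <- Kj -> Rm <- Wl -> Tw
  P3: Nz <- Kj -> Rm -> Tw
  P4: Nz <- Kj -> Tw
  P5: Nz <- Wl -> Rm <- Kj -> Tw
  P6: Nz <- Wl -> Rm -> Tw
  P7: Nz <- Wl -> Tw
That exhausts the simple backdoor paths. Count: 7.

7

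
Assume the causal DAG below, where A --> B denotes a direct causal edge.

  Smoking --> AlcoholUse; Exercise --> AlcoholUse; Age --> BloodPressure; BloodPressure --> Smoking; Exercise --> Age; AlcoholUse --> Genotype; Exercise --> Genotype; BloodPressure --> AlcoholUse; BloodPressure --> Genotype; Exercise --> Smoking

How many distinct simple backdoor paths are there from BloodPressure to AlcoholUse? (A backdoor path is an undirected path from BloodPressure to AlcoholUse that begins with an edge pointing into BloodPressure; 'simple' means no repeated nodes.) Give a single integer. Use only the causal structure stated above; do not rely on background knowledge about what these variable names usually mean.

3

A backdoor path from BloodPressure to AlcoholUse is any simple undirected path whose first edge points into BloodPressure (i.e. leaves BloodPressure via a parent).
Parents of BloodPressure: {Age}.
Enumerating:
  P1: BloodPressure <- Age <- Exercise -> Smoking -> AlcoholUse
  P2: BloodPressure <- Age <- Exercise -> AlcoholUse
  P3: BloodPressure <- Age <- Exercise -> Genotype <- AlcoholUse
That exhausts the simple backdoor paths. Count: 3.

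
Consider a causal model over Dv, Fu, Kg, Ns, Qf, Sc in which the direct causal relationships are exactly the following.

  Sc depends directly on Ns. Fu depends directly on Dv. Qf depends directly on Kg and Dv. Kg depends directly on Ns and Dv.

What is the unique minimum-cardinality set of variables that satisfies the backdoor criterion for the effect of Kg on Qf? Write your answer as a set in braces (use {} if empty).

Variables eligible for adjustment (non-descendants of Kg, excluding Kg and Qf): {Dv, Fu, Ns, Sc}.
Backdoor paths from Kg to Qf:
  P1: Kg <- Dv -> Qf
The empty set is not sufficient: P1 (Kg <- Dv -> Qf) has no collider blocking it and no conditioned non-collider, so it is open.
Try {Dv}:
  P1: blocked at fork node Dv ∈ conditioning set.
{Dv} contains no descendant of Kg and blocks every backdoor path.
No other singleton works — e.g. {Ns} leaves P1 open — so {Dv} is the unique smallest valid adjustment set.

{Dv}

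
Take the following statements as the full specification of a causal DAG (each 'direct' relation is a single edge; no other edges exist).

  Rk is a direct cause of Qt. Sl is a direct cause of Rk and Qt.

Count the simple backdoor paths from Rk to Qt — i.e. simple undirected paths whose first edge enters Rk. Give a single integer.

A backdoor path from Rk to Qt is any simple undirected path whose first edge points into Rk (i.e. leaves Rk via a parent).
Parents of Rk: {Sl}.
Enumerating:
  P1: Rk <- Sl -> Qt
That exhausts the simple backdoor paths. Count: 1.

1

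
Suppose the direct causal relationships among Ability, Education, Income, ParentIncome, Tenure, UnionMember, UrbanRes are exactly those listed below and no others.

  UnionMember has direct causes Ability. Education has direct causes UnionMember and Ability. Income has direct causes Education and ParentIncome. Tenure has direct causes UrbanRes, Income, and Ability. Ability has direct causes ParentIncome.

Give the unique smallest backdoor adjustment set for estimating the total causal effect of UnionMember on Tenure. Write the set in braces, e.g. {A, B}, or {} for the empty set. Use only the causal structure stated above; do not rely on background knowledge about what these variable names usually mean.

Variables eligible for adjustment (non-descendants of UnionMember, excluding UnionMember and Tenure): {Ability, ParentIncome, UrbanRes}.
Backdoor paths from UnionMember to Tenure:
  P1: UnionMember <- Ability <- ParentIncome -> Income -> Tenure
  P2: UnionMember <- Ability -> Education -> Income -> Tenure
  P3: UnionMember <- Ability -> Tenure
The empty set is not sufficient: P1 (UnionMember <- Ability <- ParentIncome -> Income -> Tenure) has no collider blocking it and no conditioned non-collider, so it is open.
Try {Ability}:
  P1: blocked at chain node Ability ∈ conditioning set.
  P2: blocked at fork node Ability ∈ conditioning set.
  P3: blocked at fork node Ability ∈ conditioning set.
{Ability} contains no descendant of UnionMember and blocks every backdoor path.
No other singleton works — e.g. {ParentIncome} leaves P2 open — so {Ability} is the unique smallest valid adjustment set.

{Ability}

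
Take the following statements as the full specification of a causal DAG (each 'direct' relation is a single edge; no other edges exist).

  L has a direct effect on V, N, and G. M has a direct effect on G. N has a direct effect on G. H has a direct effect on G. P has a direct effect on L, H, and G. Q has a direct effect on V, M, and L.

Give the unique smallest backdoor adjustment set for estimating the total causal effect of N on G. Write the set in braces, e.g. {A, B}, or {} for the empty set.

{L}

Variables eligible for adjustment (non-descendants of N, excluding N and G): {H, L, M, P, Q, V}.
Backdoor paths from N to G:
  P1: N <- L <- Q -> M -> G
  P2: N <- L <- P -> H -> G
  P3: N <- L <- P -> G
  P4: N <- L -> V <- Q -> M -> G
  P5: N <- L -> G
The empty set is not sufficient: P1 (N <- L <- Q -> M -> G) has no collider blocking it and no conditioned non-collider, so it is open.
Try {L}:
  P1: blocked at chain node L ∈ conditioning set.
  P2: blocked at chain node L ∈ conditioning set.
  P3: blocked at chain node L ∈ conditioning set.
  P4: blocked at fork node L ∈ conditioning set.
  P5: blocked at fork node L ∈ conditioning set.
{L} contains no descendant of N and blocks every backdoor path.
No other singleton works — e.g. {Q} leaves P2 open — so {L} is the unique smallest valid adjustment set.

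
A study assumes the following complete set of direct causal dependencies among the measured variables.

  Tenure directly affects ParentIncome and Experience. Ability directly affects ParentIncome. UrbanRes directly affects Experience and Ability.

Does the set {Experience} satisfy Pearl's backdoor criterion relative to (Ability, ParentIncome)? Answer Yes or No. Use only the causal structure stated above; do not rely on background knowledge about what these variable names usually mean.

No

Backdoor paths from Ability to ParentIncome (paths whose first edge points into Ability):
  P1: Ability <- UrbanRes -> Experience <- Tenure -> ParentIncome
Condition 1 (no descendant of Ability in the set): holds — descendants of Ability are {ParentIncome}; none are in {Experience}.
Condition 2 (every backdoor path blocked by {Experience}):
  P1: open — collider(s) Experience are conditioned on (or have a conditioned descendant) and no non-collider on the path is in the set.
{Experience} does not satisfy the backdoor criterion.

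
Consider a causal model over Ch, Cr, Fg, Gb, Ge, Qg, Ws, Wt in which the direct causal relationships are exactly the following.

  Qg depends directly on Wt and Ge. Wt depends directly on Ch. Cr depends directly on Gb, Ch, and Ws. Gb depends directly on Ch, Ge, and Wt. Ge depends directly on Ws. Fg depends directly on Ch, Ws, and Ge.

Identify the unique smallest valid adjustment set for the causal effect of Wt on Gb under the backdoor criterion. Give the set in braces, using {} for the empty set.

{Ch}

Variables eligible for adjustment (non-descendants of Wt, excluding Wt and Gb): {Ch, Fg, Ge, Ws}.
Backdoor paths from Wt to Gb:
  P1: Wt <- Ch -> Fg <- Ws -> Ge -> Gb
  P2: Wt <- Ch -> Fg <- Ws -> Cr <- Gb
  P3: Wt <- Ch -> Fg <- Ge <- Ws -> Cr <- Gb
  P4: Wt <- Ch -> Fg <- Ge -> Gb
  P5: Wt <- Ch -> Gb
  P6: Wt <- Ch -> Cr <- Ws -> Ge -> Gb
  P7: Wt <- Ch -> Cr <- Ws -> Fg <- Ge -> Gb
  P8: Wt <- Ch -> Cr <- Gb
The empty set is not sufficient: P5 (Wt <- Ch -> Gb) has no collider blocking it and no conditioned non-collider, so it is open.
Try {Ch}:
  P1: blocked at fork node Ch ∈ conditioning set.
  P2: blocked at fork node Ch ∈ conditioning set.
  P3: blocked at fork node Ch ∈ conditioning set.
  P4: blocked at fork node Ch ∈ conditioning set.
  P5: blocked at fork node Ch ∈ conditioning set.
  P6: blocked at fork node Ch ∈ conditioning set.
  P7: blocked at fork node Ch ∈ conditioning set.
  P8: blocked at fork node Ch ∈ conditioning set.
{Ch} contains no descendant of Wt and blocks every backdoor path.
No other singleton works — e.g. {Ws} leaves P5 open — so {Ch} is the unique smallest valid adjustment set.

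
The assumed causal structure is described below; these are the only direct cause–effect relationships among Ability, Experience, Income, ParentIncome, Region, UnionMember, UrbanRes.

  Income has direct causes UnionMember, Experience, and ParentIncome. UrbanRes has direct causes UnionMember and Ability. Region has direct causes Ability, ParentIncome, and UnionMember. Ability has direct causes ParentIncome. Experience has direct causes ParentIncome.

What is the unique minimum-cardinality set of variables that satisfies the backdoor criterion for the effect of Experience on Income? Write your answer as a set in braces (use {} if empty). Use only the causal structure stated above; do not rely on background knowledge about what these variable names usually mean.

Variables eligible for adjustment (non-descendants of Experience, excluding Experience and Income): {Ability, ParentIncome, Region, UnionMember, UrbanRes}.
Backdoor paths from Experience to Income:
  P1: Experience <- ParentIncome -> Ability -> Region <- UnionMember -> Income
  P2: Experience <- ParentIncome -> Ability -> UrbanRes <- UnionMember -> Income
  P3: Experience <- ParentIncome -> Region <- UnionMember -> Income
  P4: Experience <- ParentIncome -> Region <- Ability -> UrbanRes <- UnionMember -> Income
  P5: Experience <- ParentIncome -> Income
The empty set is not sufficient: P5 (Experience <- ParentIncome -> Income) has no collider blocking it and no conditioned non-collider, so it is open.
Try {ParentIncome}:
  P1: blocked at fork node ParentIncome ∈ conditioning set.
  P2: blocked at fork node ParentIncome ∈ conditioning set.
  P3: blocked at fork node ParentIncome ∈ conditioning set.
  P4: blocked at fork node ParentIncome ∈ conditioning set.
  P5: blocked at fork node ParentIncome ∈ conditioning set.
{ParentIncome} contains no descendant of Experience and blocks every backdoor path.
No other singleton works — e.g. {UnionMember} leaves P5 open — so {ParentIncome} is the unique smallest valid adjustment set.

{ParentIncome}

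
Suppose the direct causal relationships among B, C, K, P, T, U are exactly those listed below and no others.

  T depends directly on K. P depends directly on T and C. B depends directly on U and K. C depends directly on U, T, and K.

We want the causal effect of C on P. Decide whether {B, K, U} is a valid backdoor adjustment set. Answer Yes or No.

Backdoor paths from C to P (paths whose first edge points into C):
  P1: C <- K -> T -> P
  P2: C <- U -> B <- K -> T -> P
  P3: C <- T -> P
Condition 1 (no descendant of C in the set): holds — descendants of C are {P}; none are in {B, K, U}.
Condition 2 (every backdoor path blocked by {B, K, U}):
  P1: blocked at fork node K ∈ conditioning set.
  P2: blocked at fork node U ∈ conditioning set.
  P3: open — no interior node is in the conditioning set.
{B, K, U} does not satisfy the backdoor criterion.

No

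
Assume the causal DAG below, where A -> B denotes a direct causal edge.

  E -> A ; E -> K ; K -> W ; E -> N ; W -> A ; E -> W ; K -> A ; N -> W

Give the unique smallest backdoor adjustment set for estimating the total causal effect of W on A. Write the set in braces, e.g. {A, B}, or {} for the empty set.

{E, K}

Variables eligible for adjustment (non-descendants of W, excluding W and A): {E, K, N}.
Backdoor paths from W to A:
  P1: W <- E -> K -> A
  P2: W <- E -> A
  P3: W <- N <- E -> K -> A
  P4: W <- N <- E -> A
  P5: W <- K <- E -> A
  P6: W <- K -> A
The empty set is not sufficient: P1 (W <- E -> K -> A) has no collider blocking it and no conditioned non-collider, so it is open.
Try {E, K}:
  P1: blocked at fork node E ∈ conditioning set.
  P2: blocked at fork node E ∈ conditioning set.
  P3: blocked at fork node E ∈ conditioning set.
  P4: blocked at fork node E ∈ conditioning set.
  P5: blocked at chain node K ∈ conditioning set.
  P6: blocked at fork node K ∈ conditioning set.
{E, K} contains no descendant of W and blocks every backdoor path.
Every element of {E, K} is needed (dropping E leaves P2 open; dropping K leaves P6 open), so no proper subset is valid.
Among all size-2 subsets of the eligible variables, only {E, K} blocks every backdoor path, so it is the unique smallest valid adjustment set.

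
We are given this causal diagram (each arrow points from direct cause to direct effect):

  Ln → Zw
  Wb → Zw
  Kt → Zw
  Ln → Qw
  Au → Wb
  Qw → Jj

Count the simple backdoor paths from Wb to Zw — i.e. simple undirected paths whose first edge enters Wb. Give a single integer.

A backdoor path from Wb to Zw is any simple undirected path whose first edge points into Wb (i.e. leaves Wb via a parent).
Parents of Wb: {Au}.
No simple path from any parent of Wb reaches Zw without revisiting Wb, so there are no backdoor paths.

0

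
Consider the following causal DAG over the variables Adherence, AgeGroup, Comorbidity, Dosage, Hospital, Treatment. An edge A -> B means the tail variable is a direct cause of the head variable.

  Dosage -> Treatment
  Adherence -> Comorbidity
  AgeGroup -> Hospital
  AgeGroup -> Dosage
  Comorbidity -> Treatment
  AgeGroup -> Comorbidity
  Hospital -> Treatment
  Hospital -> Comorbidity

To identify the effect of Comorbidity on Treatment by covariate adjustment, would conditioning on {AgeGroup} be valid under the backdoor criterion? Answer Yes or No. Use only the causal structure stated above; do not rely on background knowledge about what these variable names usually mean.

No

Backdoor paths from Comorbidity to Treatment (paths whose first edge points into Comorbidity):
  P1: Comorbidity <- AgeGroup -> Hospital -> Treatment
  P2: Comorbidity <- AgeGroup -> Dosage -> Treatment
  P3: Comorbidity <- Hospital <- AgeGroup -> Dosage -> Treatment
  P4: Comorbidity <- Hospital -> Treatment
Condition 1 (no descendant of Comorbidity in the set): holds — descendants of Comorbidity are {Treatment}; none are in {AgeGroup}.
Condition 2 (every backdoor path blocked by {AgeGroup}):
  P1: blocked at fork node AgeGroup ∈ conditioning set.
  P2: blocked at fork node AgeGroup ∈ conditioning set.
  P3: blocked at fork node AgeGroup ∈ conditioning set.
  P4: open — no interior node is in the conditioning set.
{AgeGroup} does not satisfy the backdoor criterion.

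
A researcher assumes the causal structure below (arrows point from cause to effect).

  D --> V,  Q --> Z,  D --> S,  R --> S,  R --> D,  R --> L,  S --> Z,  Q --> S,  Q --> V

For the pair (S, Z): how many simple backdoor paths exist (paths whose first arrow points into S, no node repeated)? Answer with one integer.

3

A backdoor path from S to Z is any simple undirected path whose first edge points into S (i.e. leaves S via a parent).
Parents of S: {D, Q, R}.
Enumerating:
  P1: S <- R -> D -> V <- Q -> Z
  P2: S <- D -> V <- Q -> Z
  P3: S <- Q -> Z
That exhausts the simple backdoor paths. Count: 3.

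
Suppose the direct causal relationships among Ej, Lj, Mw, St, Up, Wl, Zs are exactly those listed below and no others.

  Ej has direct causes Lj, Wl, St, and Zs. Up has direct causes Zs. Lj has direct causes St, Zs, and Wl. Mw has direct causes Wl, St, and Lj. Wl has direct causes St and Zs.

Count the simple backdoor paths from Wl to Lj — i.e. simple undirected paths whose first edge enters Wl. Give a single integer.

8

A backdoor path from Wl to Lj is any simple undirected path whose first edge points into Wl (i.e. leaves Wl via a parent).
Parents of Wl: {St, Zs}.
Enumerating:
  P1: Wl <- St -> Lj
  P2: Wl <- St -> Mw <- Lj
  P3: Wl <- St -> Ej <- Zs -> Lj
  P4: Wl <- St -> Ej <- Lj
  P5: Wl <- Zs -> Lj
  P6: Wl <- Zs -> Ej <- St -> Lj
  P7: Wl <- Zs -> Ej <- St -> Mw <- Lj
  P8: Wl <- Zs -> Ej <- Lj
That exhausts the simple backdoor paths. Count: 8.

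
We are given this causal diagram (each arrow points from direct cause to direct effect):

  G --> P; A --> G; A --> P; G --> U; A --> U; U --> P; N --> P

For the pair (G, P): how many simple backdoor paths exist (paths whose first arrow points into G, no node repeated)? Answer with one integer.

2

A backdoor path from G to P is any simple undirected path whose first edge points into G (i.e. leaves G via a parent).
Parents of G: {A}.
Enumerating:
  P1: G <- A -> U -> P
  P2: G <- A -> P
That exhausts the simple backdoor paths. Count: 2.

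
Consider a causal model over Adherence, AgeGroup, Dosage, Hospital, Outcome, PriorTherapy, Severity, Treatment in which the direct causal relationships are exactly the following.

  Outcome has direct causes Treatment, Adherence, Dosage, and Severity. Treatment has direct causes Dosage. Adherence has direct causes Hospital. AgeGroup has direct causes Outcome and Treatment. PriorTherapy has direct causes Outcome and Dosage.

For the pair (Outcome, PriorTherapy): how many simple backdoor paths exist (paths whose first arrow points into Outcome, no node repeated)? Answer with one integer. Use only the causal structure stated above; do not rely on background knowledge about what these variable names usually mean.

2

A backdoor path from Outcome to PriorTherapy is any simple undirected path whose first edge points into Outcome (i.e. leaves Outcome via a parent).
Parents of Outcome: {Adherence, Dosage, Severity, Treatment}.
Enumerating:
  P1: Outcome <- Dosage -> PriorTherapy
  P2: Outcome <- Treatment <- Dosage -> PriorTherapy
That exhausts the simple backdoor paths. Count: 2.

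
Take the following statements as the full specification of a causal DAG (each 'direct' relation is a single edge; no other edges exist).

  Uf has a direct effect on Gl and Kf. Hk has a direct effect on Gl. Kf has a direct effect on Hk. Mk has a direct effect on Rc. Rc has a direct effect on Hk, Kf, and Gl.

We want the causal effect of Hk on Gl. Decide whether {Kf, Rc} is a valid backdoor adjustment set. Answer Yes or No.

Yes

Backdoor paths from Hk to Gl (paths whose first edge points into Hk):
  P1: Hk <- Rc -> Kf <- Uf -> Gl
  P2: Hk <- Rc -> Gl
  P3: Hk <- Kf <- Uf -> Gl
  P4: Hk <- Kf <- Rc -> Gl
Condition 1 (no descendant of Hk in the set): holds — descendants of Hk are {Gl}; none are in {Kf, Rc}.
Condition 2 (every backdoor path blocked by {Kf, Rc}):
  P1: blocked at fork node Rc ∈ conditioning set.
  P2: blocked at fork node Rc ∈ conditioning set.
  P3: blocked at chain node Kf ∈ conditioning set.
  P4: blocked at chain node Kf ∈ conditioning set.
{Kf, Rc} satisfies the backdoor criterion.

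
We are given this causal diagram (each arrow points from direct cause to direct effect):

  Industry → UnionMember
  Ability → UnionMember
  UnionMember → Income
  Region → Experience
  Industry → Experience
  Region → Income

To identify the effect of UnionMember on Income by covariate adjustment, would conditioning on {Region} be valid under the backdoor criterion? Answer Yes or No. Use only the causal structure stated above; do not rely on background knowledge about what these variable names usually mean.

Backdoor paths from UnionMember to Income (paths whose first edge points into UnionMember):
  P1: UnionMember <- Industry -> Experience <- Region -> Income
Condition 1 (no descendant of UnionMember in the set): holds — descendants of UnionMember are {Income}; none are in {Region}.
Condition 2 (every backdoor path blocked by {Region}):
  P1: blocked at collider Experience (neither it nor any descendant is in the conditioning set).
{Region} satisfies the backdoor criterion.

Yes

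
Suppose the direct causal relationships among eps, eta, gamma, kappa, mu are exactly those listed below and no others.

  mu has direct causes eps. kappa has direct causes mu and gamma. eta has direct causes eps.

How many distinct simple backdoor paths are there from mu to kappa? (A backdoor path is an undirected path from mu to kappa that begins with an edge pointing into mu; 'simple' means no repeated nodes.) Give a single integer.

0

A backdoor path from mu to kappa is any simple undirected path whose first edge points into mu (i.e. leaves mu via a parent).
Parents of mu: {eps}.
No simple path from any parent of mu reaches kappa without revisiting mu, so there are no backdoor paths.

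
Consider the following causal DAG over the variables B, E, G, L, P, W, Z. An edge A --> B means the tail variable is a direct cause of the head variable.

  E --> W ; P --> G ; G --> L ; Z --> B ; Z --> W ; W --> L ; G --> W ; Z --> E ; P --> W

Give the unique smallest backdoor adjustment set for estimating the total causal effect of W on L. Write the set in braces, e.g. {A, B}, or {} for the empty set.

Variables eligible for adjustment (non-descendants of W, excluding W and L): {B, E, G, P, Z}.
Backdoor paths from W to L:
  P1: W <- P -> G -> L
  P2: W <- G -> L
The empty set is not sufficient: P1 (W <- P -> G -> L) has no collider blocking it and no conditioned non-collider, so it is open.
Try {G}:
  P1: blocked at chain node G ∈ conditioning set.
  P2: blocked at fork node G ∈ conditioning set.
{G} contains no descendant of W and blocks every backdoor path.
No other singleton works — e.g. {P} leaves P2 open — so {G} is the unique smallest valid adjustment set.

{G}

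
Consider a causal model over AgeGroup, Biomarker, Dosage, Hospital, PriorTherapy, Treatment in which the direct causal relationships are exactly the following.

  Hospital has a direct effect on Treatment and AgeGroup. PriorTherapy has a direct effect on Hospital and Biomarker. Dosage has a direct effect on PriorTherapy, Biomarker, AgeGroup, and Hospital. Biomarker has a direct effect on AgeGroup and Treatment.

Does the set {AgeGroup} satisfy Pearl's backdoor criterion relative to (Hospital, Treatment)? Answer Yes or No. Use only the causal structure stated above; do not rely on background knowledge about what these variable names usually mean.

Backdoor paths from Hospital to Treatment (paths whose first edge points into Hospital):
  P1: Hospital <- Dosage -> PriorTherapy -> Biomarker -> Treatment
  P2: Hospital <- Dosage -> Biomarker -> Treatment
  P3: Hospital <- Dosage -> AgeGroup <- Biomarker -> Treatment
  P4: Hospital <- PriorTherapy <- Dosage -> Biomarker -> Treatment
  P5: Hospital <- PriorTherapy <- Dosage -> AgeGroup <- Biomarker -> Treatment
  P6: Hospital <- PriorTherapy -> Biomarker -> Treatment
Condition 1 (no descendant of Hospital in the set): FAILS — AgeGroup is a descendant of Hospital.
Condition 2 (every backdoor path blocked by {AgeGroup}):
  P1: open — no interior node is in the conditioning set.
  P2: open — no interior node is in the conditioning set.
  P3: open — collider(s) AgeGroup are conditioned on (or have a conditioned descendant) and no non-collider on the path is in the set.
  P4: open — no interior node is in the conditioning set.
  P5: open — collider(s) AgeGroup are conditioned on (or have a conditioned descendant) and no non-collider on the path is in the set.
  P6: open — no interior node is in the conditioning set.
{AgeGroup} does not satisfy the backdoor criterion.

No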